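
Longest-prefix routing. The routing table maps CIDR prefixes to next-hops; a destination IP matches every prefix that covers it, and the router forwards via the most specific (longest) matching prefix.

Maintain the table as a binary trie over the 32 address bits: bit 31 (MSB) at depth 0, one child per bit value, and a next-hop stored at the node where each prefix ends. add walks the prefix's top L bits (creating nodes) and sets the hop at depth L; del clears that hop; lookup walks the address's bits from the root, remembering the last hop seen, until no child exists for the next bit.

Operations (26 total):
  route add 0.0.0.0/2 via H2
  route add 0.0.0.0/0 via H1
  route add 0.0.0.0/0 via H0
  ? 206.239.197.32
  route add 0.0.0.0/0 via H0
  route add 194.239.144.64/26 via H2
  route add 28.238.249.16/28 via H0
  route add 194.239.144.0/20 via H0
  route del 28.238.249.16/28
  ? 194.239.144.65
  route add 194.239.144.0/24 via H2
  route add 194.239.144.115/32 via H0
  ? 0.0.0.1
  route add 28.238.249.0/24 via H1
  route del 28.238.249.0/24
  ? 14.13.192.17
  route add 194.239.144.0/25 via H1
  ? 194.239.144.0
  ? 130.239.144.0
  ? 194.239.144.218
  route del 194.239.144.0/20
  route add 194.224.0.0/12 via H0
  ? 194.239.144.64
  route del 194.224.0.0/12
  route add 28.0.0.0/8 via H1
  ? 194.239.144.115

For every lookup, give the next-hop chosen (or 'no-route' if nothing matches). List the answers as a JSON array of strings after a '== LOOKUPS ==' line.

Apply in order:
  add 0.0.0.0/2 -> H2 at depth 2
  add 0.0.0.0/0 -> H1 at depth 0
  add 0.0.0.0/0 -> H0 at depth 0
  lookup 206.239.197.32: bits ε walk d0:H0 -> H0
  add 0.0.0.0/0 -> H0 at depth 0
  add 194.239.144.64/26 -> H2 at depth 26
  add 28.238.249.16/28 -> H0 at depth 28
  add 194.239.144.0/20 -> H0 at depth 20
  del 28.238.249.16/28 (clear depth 28)
  lookup 194.239.144.65: bits 11000010111011111001000001 walk d0:H0→d1:-→d2:-→d3:-→d4:-→d5:-→d6:-→d7:-→d8:-→d9:-→d10:-→d11:-→d12:-→d13:-→d14:-→d15:-→d16:-→d17:-→d18:-→d19:-→d20:H0→d21:-→d22:-→d23:-→d24:-→d25:-→d26:H2 -> H2
  add 194.239.144.0/24 -> H2 at depth 24
  add 194.239.144.115/32 -> H0 at depth 32
  lookup 0.0.0.1: bits 000 walk d0:H0→d1:-→d2:H2→d3:- -> H2
  add 28.238.249.0/24 -> H1 at depth 24
  del 28.238.249.0/24 (clear depth 24)
  lookup 14.13.192.17: bits 000 walk d0:H0→d1:-→d2:H2→d3:- -> H2
  add 194.239.144.0/25 -> H1 at depth 25
  lookup 194.239.144.0: bits 1100001011101111100100000 walk d0:H0→d1:-→d2:-→d3:-→d4:-→d5:-→d6:-→d7:-→d8:-→d9:-→d10:-→d11:-→d12:-→d13:-→d14:-→d15:-→d16:-→d17:-→d18:-→d19:-→d20:H0→d21:-→d22:-→d23:-→d24:H2→d25:H1 -> H1
  lookup 130.239.144.0: bits 1 walk d0:H0→d1:- -> H0
  lookup 194.239.144.218: bits 110000101110111110010000 walk d0:H0→d1:-→d2:-→d3:-→d4:-→d5:-→d6:-→d7:-→d8:-→d9:-→d10:-→d11:-→d12:-→d13:-→d14:-→d15:-→d16:-→d17:-→d18:-→d19:-→d20:H0→d21:-→d22:-→d23:-→d24:H2 -> H2
  del 194.239.144.0/20 (clear depth 20)
  add 194.224.0.0/12 -> H0 at depth 12
  lookup 194.239.144.64: bits 11000010111011111001000001 walk d0:H0→d1:-→d2:-→d3:-→d4:-→d5:-→d6:-→d7:-→d8:-→d9:-→d10:-→d11:-→d12:H0→d13:-→d14:-→d15:-→d16:-→d17:-→d18:-→d19:-→d20:-→d21:-→d22:-→d23:-→d24:H2→d25:H1→d26:H2 -> H2
  del 194.224.0.0/12 (clear depth 12)
  add 28.0.0.0/8 -> H1 at depth 8
  lookup 194.239.144.115: bits 11000010111011111001000001110011 walk d0:H0→d1:-→d2:-→d3:-→d4:-→d5:-→d6:-→d7:-→d8:-→d9:-→d10:-→d11:-→d12:-→d13:-→d14:-→d15:-→d16:-→d17:-→d18:-→d19:-→d20:-→d21:-→d22:-→d23:-→d24:H2→d25:H1→d26:H2→d27:-→d28:-→d29:-→d30:-→d31:-→d32:H0 -> H0

== LOOKUPS ==
["H0","H2","H2","H2","H1","H0","H2","H2","H0"]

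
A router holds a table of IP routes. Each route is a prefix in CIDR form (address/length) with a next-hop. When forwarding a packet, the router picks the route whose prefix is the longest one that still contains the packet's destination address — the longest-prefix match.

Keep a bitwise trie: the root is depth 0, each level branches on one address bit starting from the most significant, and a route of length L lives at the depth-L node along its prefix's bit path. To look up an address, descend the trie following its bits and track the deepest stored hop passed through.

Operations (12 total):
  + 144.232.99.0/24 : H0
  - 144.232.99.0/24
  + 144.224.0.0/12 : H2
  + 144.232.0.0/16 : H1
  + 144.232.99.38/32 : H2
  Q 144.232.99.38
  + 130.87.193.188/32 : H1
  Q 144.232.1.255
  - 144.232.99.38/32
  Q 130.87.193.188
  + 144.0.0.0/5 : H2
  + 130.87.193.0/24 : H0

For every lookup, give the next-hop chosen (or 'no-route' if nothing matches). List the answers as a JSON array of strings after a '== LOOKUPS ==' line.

Trace:
  add 144.232.99.0/24 -> H0 at depth 24
  del 144.232.99.0/24 (clear depth 24)
  add 144.224.0.0/12 -> H2 at depth 12
  add 144.232.0.0/16 -> H1 at depth 16
  add 144.232.99.38/32 -> H2 at depth 32
  lookup 144.232.99.38: bits 10010000111010000110001100100110 walk d0:-→d1:-→d2:-→d3:-→d4:-→d5:-→d6:-→d7:-→d8:-→d9:-→d10:-→d11:-→d12:H2→d13:-→d14:-→d15:-→d16:H1→d17:-→d18:-→d19:-→d20:-→d21:-→d22:-→d23:-→d24:-→d25:-→d26:-→d27:-→d28:-→d29:-→d30:-→d31:-→d32:H2 -> H2
  add 130.87.193.188/32 -> H1 at depth 32
  lookup 144.232.1.255: bits 10010000111010000 walk d0:-→d1:-→d2:-→d3:-→d4:-→d5:-→d6:-→d7:-→d8:-→d9:-→d10:-→d11:-→d12:H2→d13:-→d14:-→d15:-→d16:H1→d17:- -> H1
  del 144.232.99.38/32 (clear depth 32)
  lookup 130.87.193.188: bits 10000010010101111100000110111100 walk d0:-→d1:-→d2:-→d3:-→d4:-→d5:-→d6:-→d7:-→d8:-→d9:-→d10:-→d11:-→d12:-→d13:-→d14:-→d15:-→d16:-→d17:-→d18:-→d19:-→d20:-→d21:-→d22:-→d23:-→d24:-→d25:-→d26:-→d27:-→d28:-→d29:-→d30:-→d31:-→d32:H1 -> H1
  add 144.0.0.0/5 -> H2 at depth 5
  add 130.87.193.0/24 -> H0 at depth 24

== LOOKUPS ==
["H2","H1","H1"]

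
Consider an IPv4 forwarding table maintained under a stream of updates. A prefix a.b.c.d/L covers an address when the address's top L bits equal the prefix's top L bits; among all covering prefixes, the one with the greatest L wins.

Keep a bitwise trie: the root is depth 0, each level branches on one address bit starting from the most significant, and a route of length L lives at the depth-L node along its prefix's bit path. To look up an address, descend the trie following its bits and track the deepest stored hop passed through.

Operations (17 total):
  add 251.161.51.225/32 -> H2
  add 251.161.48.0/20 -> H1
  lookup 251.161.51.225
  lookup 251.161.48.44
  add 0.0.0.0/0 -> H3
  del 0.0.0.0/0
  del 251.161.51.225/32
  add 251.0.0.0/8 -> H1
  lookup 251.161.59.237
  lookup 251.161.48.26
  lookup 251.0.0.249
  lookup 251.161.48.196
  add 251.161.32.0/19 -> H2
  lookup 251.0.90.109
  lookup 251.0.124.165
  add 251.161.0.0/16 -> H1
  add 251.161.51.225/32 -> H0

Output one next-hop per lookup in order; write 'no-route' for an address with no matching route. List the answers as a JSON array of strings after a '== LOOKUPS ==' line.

Apply in order:
  + 251.161.51.225/32 (H2) depth=32
  + 251.161.48.0/20 (H1) depth=20
  ? 251.161.51.225  path d0:-→d1:-→d2:-→d3:-→d4:-→d5:-→d6:-→d7:-→d8:-→d9:-→d10:-→d11:-→d12:-→d13:-→d14:-→d15:-→d16:-→d17:-→d18:-→d19:-→d20:H1→d21:-→d22:-→d23:-→d24:-→d25:-→d26:-→d27:-→d28:-→d29:-→d30:-→d31:-→d32:H2  best=H2
  ? 251.161.48.44  path d0:-→d1:-→d2:-→d3:-→d4:-→d5:-→d6:-→d7:-→d8:-→d9:-→d10:-→d11:-→d12:-→d13:-→d14:-→d15:-→d16:-→d17:-→d18:-→d19:-→d20:H1→d21:-→d22:-  best=H1
  + 0.0.0.0/0 (H3) depth=0
  del 0.0.0.0/0 (clear depth 0)
  del 251.161.51.225/32 (clear depth 32)
  + 251.0.0.0/8 (H1) depth=8
  ? 251.161.59.237  path d0:-→d1:-→d2:-→d3:-→d4:-→d5:-→d6:-→d7:-→d8:H1→d9:-→d10:-→d11:-→d12:-→d13:-→d14:-→d15:-→d16:-→d17:-→d18:-→d19:-→d20:H1  best=H1
  ? 251.161.48.26  path d0:-→d1:-→d2:-→d3:-→d4:-→d5:-→d6:-→d7:-→d8:H1→d9:-→d10:-→d11:-→d12:-→d13:-→d14:-→d15:-→d16:-→d17:-→d18:-→d19:-→d20:H1→d21:-→d22:-  best=H1
  ? 251.0.0.249  path d0:-→d1:-→d2:-→d3:-→d4:-→d5:-→d6:-→d7:-→d8:H1  best=H1
  ? 251.161.48.196  path d0:-→d1:-→d2:-→d3:-→d4:-→d5:-→d6:-→d7:-→d8:H1→d9:-→d10:-→d11:-→d12:-→d13:-→d14:-→d15:-→d16:-→d17:-→d18:-→d19:-→d20:H1→d21:-→d22:-  best=H1
  + 251.161.32.0/19 (H2) depth=19
  ? 251.0.90.109  path d0:-→d1:-→d2:-→d3:-→d4:-→d5:-→d6:-→d7:-→d8:H1  best=H1
  ? 251.0.124.165  path d0:-→d1:-→d2:-→d3:-→d4:-→d5:-→d6:-→d7:-→d8:H1  best=H1
  + 251.161.0.0/16 (H1) depth=16
  + 251.161.51.225/32 (H0) depth=32

== LOOKUPS ==
["H2","H1","H1","H1","H1","H1","H1","H1"]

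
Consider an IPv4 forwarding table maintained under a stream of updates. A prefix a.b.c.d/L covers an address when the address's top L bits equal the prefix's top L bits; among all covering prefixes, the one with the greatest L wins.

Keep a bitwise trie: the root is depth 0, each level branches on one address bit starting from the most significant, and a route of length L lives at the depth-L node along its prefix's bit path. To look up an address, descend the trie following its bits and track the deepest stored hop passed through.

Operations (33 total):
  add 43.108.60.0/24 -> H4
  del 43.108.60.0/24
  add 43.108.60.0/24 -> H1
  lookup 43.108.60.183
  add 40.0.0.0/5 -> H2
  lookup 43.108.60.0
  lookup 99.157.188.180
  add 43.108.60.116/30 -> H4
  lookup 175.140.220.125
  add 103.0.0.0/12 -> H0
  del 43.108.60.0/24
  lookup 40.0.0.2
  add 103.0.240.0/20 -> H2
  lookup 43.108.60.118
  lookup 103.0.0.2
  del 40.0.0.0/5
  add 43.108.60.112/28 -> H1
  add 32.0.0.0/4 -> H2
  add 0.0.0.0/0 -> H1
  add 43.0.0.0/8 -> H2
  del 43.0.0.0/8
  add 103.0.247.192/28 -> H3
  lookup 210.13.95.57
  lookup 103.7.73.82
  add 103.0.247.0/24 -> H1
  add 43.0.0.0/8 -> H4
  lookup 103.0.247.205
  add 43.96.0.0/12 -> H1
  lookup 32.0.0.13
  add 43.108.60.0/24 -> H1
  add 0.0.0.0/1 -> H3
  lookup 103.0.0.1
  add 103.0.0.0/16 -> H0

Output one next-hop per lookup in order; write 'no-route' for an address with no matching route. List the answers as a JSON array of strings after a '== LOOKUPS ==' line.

Trace:
  + 43.108.60.0/24 (H4) depth=24
  - 43.108.60.0/24 clear@24
  + 43.108.60.0/24 (H1) depth=24
  lookup 43.108.60.183: bits 001010110110110000111100 walk d0:-→d1:-→d2:-→d3:-→d4:-→d5:-→d6:-→d7:-→d8:-→d9:-→d10:-→d11:-→d12:-→d13:-→d14:-→d15:-→d16:-→d17:-→d18:-→d19:-→d20:-→d21:-→d22:-→d23:-→d24:H1 -> H1
  + 40.0.0.0/5 (H2) depth=5
  lookup 43.108.60.0: bits 001010110110110000111100 walk d0:-→d1:-→d2:-→d3:-→d4:-→d5:H2→d6:-→d7:-→d8:-→d9:-→d10:-→d11:-→d12:-→d13:-→d14:-→d15:-→d16:-→d17:-→d18:-→d19:-→d20:-→d21:-→d22:-→d23:-→d24:H1 -> H1
  lookup 99.157.188.180: bits 0 walk d0:-→d1:- -> no-route
  + 43.108.60.116/30 (H4) depth=30
  lookup 175.140.220.125: bits ε walk d0:- -> no-route
  + 103.0.0.0/12 (H0) depth=12
  - 43.108.60.0/24 clear@24
  lookup 40.0.0.2: bits 001010 walk d0:-→d1:-→d2:-→d3:-→d4:-→d5:H2→d6:- -> H2
  + 103.0.240.0/20 (H2) depth=20
  lookup 43.108.60.118: bits 001010110110110000111100011101 walk d0:-→d1:-→d2:-→d3:-→d4:-→d5:H2→d6:-→d7:-→d8:-→d9:-→d10:-→d11:-→d12:-→d13:-→d14:-→d15:-→d16:-→d17:-→d18:-→d19:-→d20:-→d21:-→d22:-→d23:-→d24:-→d25:-→d26:-→d27:-→d28:-→d29:-→d30:H4 -> H4
  lookup 103.0.0.2: bits 0110011100000000 walk d0:-→d1:-→d2:-→d3:-→d4:-→d5:-→d6:-→d7:-→d8:-→d9:-→d10:-→d11:-→d12:H0→d13:-→d14:-→d15:-→d16:- -> H0
  - 40.0.0.0/5 clear@5
  + 43.108.60.112/28 (H1) depth=28
  + 32.0.0.0/4 (H2) depth=4
  + 0.0.0.0/0 (H1) depth=0
  + 43.0.0.0/8 (H2) depth=8
  - 43.0.0.0/8 clear@8
  + 103.0.247.192/28 (H3) depth=28
  lookup 210.13.95.57: bits ε walk d0:H1 -> H1
  lookup 103.7.73.82: bits 0110011100000 walk d0:H1→d1:-→d2:-→d3:-→d4:-→d5:-→d6:-→d7:-→d8:-→d9:-→d10:-→d11:-→d12:H0→d13:- -> H0
  + 103.0.247.0/24 (H1) depth=24
  + 43.0.0.0/8 (H4) depth=8
  lookup 103.0.247.205: bits 0110011100000000111101111100 walk d0:H1→d1:-→d2:-→d3:-→d4:-→d5:-→d6:-→d7:-→d8:-→d9:-→d10:-→d11:-→d12:H0→d13:-→d14:-→d15:-→d16:-→d17:-→d18:-→d19:-→d20:H2→d21:-→d22:-→d23:-→d24:H1→d25:-→d26:-→d27:-→d28:H3 -> H3
  + 43.96.0.0/12 (H1) depth=12
  lookup 32.0.0.13: bits 0010 walk d0:H1→d1:-→d2:-→d3:-→d4:H2 -> H2
  + 43.108.60.0/24 (H1) depth=24
  + 0.0.0.0/1 (H3) depth=1
  lookup 103.0.0.1: bits 0110011100000000 walk d0:H1→d1:H3→d2:-→d3:-→d4:-→d5:-→d6:-→d7:-→d8:-→d9:-→d10:-→d11:-→d12:H0→d13:-→d14:-→d15:-→d16:- -> H0
  + 103.0.0.0/16 (H0) depth=16

== LOOKUPS ==
["H1","H1","no-route","no-route","H2","H4","H0","H1","H0","H3","H2","H0"]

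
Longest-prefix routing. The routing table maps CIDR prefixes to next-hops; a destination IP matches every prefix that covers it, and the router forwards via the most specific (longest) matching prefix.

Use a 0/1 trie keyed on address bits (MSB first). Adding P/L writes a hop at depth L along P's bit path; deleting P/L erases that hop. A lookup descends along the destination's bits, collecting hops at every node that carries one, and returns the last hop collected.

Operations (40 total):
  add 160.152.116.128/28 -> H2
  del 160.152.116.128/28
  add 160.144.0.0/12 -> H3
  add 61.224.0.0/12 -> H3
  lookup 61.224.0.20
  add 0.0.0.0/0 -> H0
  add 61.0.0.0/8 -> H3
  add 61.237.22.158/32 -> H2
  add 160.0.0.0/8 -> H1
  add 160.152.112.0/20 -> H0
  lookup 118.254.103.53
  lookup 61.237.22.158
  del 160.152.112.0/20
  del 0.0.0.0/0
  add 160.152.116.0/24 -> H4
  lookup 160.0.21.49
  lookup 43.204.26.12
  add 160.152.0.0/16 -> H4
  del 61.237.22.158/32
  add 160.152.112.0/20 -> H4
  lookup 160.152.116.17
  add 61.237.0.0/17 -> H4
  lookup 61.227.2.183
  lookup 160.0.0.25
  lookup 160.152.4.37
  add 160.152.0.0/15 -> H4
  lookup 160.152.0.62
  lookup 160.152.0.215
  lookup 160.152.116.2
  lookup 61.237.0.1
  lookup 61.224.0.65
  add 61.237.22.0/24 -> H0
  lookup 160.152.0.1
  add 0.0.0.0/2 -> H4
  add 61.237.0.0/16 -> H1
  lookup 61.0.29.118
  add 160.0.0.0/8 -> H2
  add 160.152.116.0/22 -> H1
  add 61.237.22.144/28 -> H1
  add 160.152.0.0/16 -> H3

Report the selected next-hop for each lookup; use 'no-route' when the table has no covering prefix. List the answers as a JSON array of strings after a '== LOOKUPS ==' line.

Process each operation:
  + 160.152.116.128/28 (H2) depth=28
  del 160.152.116.128/28 (clear depth 28)
  + 160.144.0.0/12 (H3) depth=12
  + 61.224.0.0/12 (H3) depth=12
  Q 61.224.0.20: descend 001111011110 ; hops seen [H3] ; pick H3
  + 0.0.0.0/0 (H0) depth=0
  + 61.0.0.0/8 (H3) depth=8
  + 61.237.22.158/32 (H2) depth=32
  + 160.0.0.0/8 (H1) depth=8
  + 160.152.112.0/20 (H0) depth=20
  Q 118.254.103.53: descend 0 ; hops seen [H0] ; pick H0
  Q 61.237.22.158: descend 00111101111011010001011010011110 ; hops seen [H0,H3,H3,H2] ; pick H2
  del 160.152.112.0/20 (clear depth 20)
  del 0.0.0.0/0 (clear depth 0)
  + 160.152.116.0/24 (H4) depth=24
  Q 160.0.21.49: descend 10100000 ; hops seen [H1] ; pick H1
  Q 43.204.26.12: descend 001 ; hops seen [∅] ; pick no-route
  + 160.152.0.0/16 (H4) depth=16
  del 61.237.22.158/32 (clear depth 32)
  + 160.152.112.0/20 (H4) depth=20
  Q 160.152.116.17: descend 101000001001100001110100 ; hops seen [H1,H3,H4,H4,H4] ; pick H4
  + 61.237.0.0/17 (H4) depth=17
  Q 61.227.2.183: descend 001111011110 ; hops seen [H3,H3] ; pick H3
  Q 160.0.0.25: descend 10100000 ; hops seen [H1] ; pick H1
  Q 160.152.4.37: descend 10100000100110000 ; hops seen [H1,H3,H4] ; pick H4
  + 160.152.0.0/15 (H4) depth=15
  Q 160.152.0.62: descend 10100000100110000 ; hops seen [H1,H3,H4,H4] ; pick H4
  Q 160.152.0.215: descend 10100000100110000 ; hops seen [H1,H3,H4,H4] ; pick H4
  Q 160.152.116.2: descend 101000001001100001110100 ; hops seen [H1,H3,H4,H4,H4,H4] ; pick H4
  Q 61.237.0.1: descend 0011110111101101000 ; hops seen [H3,H3,H4] ; pick H4
  Q 61.224.0.65: descend 001111011110 ; hops seen [H3,H3] ; pick H3
  + 61.237.22.0/24 (H0) depth=24
  Q 160.152.0.1: descend 10100000100110000 ; hops seen [H1,H3,H4,H4] ; pick H4
  + 0.0.0.0/2 (H4) depth=2
  + 61.237.0.0/16 (H1) depth=16
  Q 61.0.29.118: descend 00111101 ; hops seen [H4,H3] ; pick H3
  + 160.0.0.0/8 (H2) depth=8
  + 160.152.116.0/22 (H1) depth=22
  + 61.237.22.144/28 (H1) depth=28
  + 160.152.0.0/16 (H3) depth=16

== LOOKUPS ==
["H3","H0","H2","H1","no-route","H4","H3","H1","H4","H4","H4","H4","H4","H3","H4","H3"]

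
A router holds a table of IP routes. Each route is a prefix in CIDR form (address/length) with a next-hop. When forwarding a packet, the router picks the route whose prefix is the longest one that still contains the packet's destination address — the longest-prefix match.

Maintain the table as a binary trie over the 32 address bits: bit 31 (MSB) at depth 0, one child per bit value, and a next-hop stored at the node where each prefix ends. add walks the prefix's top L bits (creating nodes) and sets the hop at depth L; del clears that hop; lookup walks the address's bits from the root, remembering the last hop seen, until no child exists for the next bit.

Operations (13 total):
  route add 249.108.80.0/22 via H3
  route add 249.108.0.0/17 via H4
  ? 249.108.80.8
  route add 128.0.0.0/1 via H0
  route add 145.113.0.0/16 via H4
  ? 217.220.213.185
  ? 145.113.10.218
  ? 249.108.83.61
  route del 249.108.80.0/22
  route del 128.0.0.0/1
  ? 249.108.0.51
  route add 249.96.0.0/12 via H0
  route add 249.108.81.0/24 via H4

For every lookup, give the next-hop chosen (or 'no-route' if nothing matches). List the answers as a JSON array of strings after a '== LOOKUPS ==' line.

Process each operation:
  + 249.108.80.0/22 (H3) depth=22
  + 249.108.0.0/17 (H4) depth=17
  Q 249.108.80.8: descend 1111100101101100010100 ; hops seen [H4,H3] ; pick H3
  + 128.0.0.0/1 (H0) depth=1
  + 145.113.0.0/16 (H4) depth=16
  Q 217.220.213.185: descend 11 ; hops seen [H0] ; pick H0
  Q 145.113.10.218: descend 1001000101110001 ; hops seen [H0,H4] ; pick H4
  Q 249.108.83.61: descend 1111100101101100010100 ; hops seen [H0,H4,H3] ; pick H3
  del 249.108.80.0/22 (clear depth 22)
  del 128.0.0.0/1 (clear depth 1)
  Q 249.108.0.51: descend 11111001011011000 ; hops seen [H4] ; pick H4
  + 249.96.0.0/12 (H0) depth=12
  + 249.108.81.0/24 (H4) depth=24

== LOOKUPS ==
["H3","H0","H4","H3","H4"]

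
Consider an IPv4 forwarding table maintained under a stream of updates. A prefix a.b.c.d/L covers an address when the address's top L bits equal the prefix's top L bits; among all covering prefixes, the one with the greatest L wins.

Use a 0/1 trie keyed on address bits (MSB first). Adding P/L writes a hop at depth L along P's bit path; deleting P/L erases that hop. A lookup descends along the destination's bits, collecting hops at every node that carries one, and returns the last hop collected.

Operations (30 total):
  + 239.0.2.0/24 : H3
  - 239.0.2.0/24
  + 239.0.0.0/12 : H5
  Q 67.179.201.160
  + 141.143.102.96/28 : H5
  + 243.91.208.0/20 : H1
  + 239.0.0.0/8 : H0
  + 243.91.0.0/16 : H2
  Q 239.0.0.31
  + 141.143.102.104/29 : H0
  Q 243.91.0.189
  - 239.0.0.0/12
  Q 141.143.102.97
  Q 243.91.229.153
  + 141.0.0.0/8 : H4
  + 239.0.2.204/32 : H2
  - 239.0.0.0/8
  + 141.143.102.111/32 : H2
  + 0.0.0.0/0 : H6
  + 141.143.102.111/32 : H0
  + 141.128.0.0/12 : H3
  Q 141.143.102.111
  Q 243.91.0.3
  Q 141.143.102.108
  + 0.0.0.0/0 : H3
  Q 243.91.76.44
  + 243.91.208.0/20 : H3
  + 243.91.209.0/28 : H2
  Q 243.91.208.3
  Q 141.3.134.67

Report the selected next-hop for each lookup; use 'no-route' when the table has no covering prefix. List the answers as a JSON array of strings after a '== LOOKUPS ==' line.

Process each operation:
  add 239.0.2.0/24 -> H3 at depth 24
  del 239.0.2.0/24 (clear depth 24)
  add 239.0.0.0/12 -> H5 at depth 12
  ? 67.179.201.160  path d0:-  best=no-route
  add 141.143.102.96/28 -> H5 at depth 28
  add 243.91.208.0/20 -> H1 at depth 20
  add 239.0.0.0/8 -> H0 at depth 8
  add 243.91.0.0/16 -> H2 at depth 16
  ? 239.0.0.31  path d0:-→d1:-→d2:-→d3:-→d4:-→d5:-→d6:-→d7:-→d8:H0→d9:-→d10:-→d11:-→d12:H5→d13:-→d14:-→d15:-→d16:-→d17:-→d18:-→d19:-→d20:-→d21:-→d22:-  best=H5
  add 141.143.102.104/29 -> H0 at depth 29
  ? 243.91.0.189  path d0:-→d1:-→d2:-→d3:-→d4:-→d5:-→d6:-→d7:-→d8:-→d9:-→d10:-→d11:-→d12:-→d13:-→d14:-→d15:-→d16:H2  best=H2
  del 239.0.0.0/12 (clear depth 12)
  ? 141.143.102.97  path d0:-→d1:-→d2:-→d3:-→d4:-→d5:-→d6:-→d7:-→d8:-→d9:-→d10:-→d11:-→d12:-→d13:-→d14:-→d15:-→d16:-→d17:-→d18:-→d19:-→d20:-→d21:-→d22:-→d23:-→d24:-→d25:-→d26:-→d27:-→d28:H5  best=H5
  ? 243.91.229.153  path d0:-→d1:-→d2:-→d3:-→d4:-→d5:-→d6:-→d7:-→d8:-→d9:-→d10:-→d11:-→d12:-→d13:-→d14:-→d15:-→d16:H2→d17:-→d18:-  best=H2
  add 141.0.0.0/8 -> H4 at depth 8
  add 239.0.2.204/32 -> H2 at depth 32
  del 239.0.0.0/8 (clear depth 8)
  add 141.143.102.111/32 -> H2 at depth 32
  add 0.0.0.0/0 -> H6 at depth 0
  add 141.143.102.111/32 -> H0 at depth 32
  add 141.128.0.0/12 -> H3 at depth 12
  ? 141.143.102.111  path d0:H6→d1:-→d2:-→d3:-→d4:-→d5:-→d6:-→d7:-→d8:H4→d9:-→d10:-→d11:-→d12:H3→d13:-→d14:-→d15:-→d16:-→d17:-→d18:-→d19:-→d20:-→d21:-→d22:-→d23:-→d24:-→d25:-→d26:-→d27:-→d28:H5→d29:H0→d30:-→d31:-→d32:H0  best=H0
  ? 243.91.0.3  path d0:H6→d1:-→d2:-→d3:-→d4:-→d5:-→d6:-→d7:-→d8:-→d9:-→d10:-→d11:-→d12:-→d13:-→d14:-→d15:-→d16:H2  best=H2
  ? 141.143.102.108  path d0:H6→d1:-→d2:-→d3:-→d4:-→d5:-→d6:-→d7:-→d8:H4→d9:-→d10:-→d11:-→d12:H3→d13:-→d14:-→d15:-→d16:-→d17:-→d18:-→d19:-→d20:-→d21:-→d22:-→d23:-→d24:-→d25:-→d26:-→d27:-→d28:H5→d29:H0→d30:-  best=H0
  add 0.0.0.0/0 -> H3 at depth 0
  ? 243.91.76.44  path d0:H3→d1:-→d2:-→d3:-→d4:-→d5:-→d6:-→d7:-→d8:-→d9:-→d10:-→d11:-→d12:-→d13:-→d14:-→d15:-→d16:H2  best=H2
  add 243.91.208.0/20 -> H3 at depth 20
  add 243.91.209.0/28 -> H2 at depth 28
  ? 243.91.208.3  path d0:H3→d1:-→d2:-→d3:-→d4:-→d5:-→d6:-→d7:-→d8:-→d9:-→d10:-→d11:-→d12:-→d13:-→d14:-→d15:-→d16:H2→d17:-→d18:-→d19:-→d20:H3→d21:-→d22:-→d23:-  best=H3
  ? 141.3.134.67  path d0:H3→d1:-→d2:-→d3:-→d4:-→d5:-→d6:-→d7:-→d8:H4  best=H4

== LOOKUPS ==
["no-route","H5","H2","H5","H2","H0","H2","H0","H2","H3","H4"]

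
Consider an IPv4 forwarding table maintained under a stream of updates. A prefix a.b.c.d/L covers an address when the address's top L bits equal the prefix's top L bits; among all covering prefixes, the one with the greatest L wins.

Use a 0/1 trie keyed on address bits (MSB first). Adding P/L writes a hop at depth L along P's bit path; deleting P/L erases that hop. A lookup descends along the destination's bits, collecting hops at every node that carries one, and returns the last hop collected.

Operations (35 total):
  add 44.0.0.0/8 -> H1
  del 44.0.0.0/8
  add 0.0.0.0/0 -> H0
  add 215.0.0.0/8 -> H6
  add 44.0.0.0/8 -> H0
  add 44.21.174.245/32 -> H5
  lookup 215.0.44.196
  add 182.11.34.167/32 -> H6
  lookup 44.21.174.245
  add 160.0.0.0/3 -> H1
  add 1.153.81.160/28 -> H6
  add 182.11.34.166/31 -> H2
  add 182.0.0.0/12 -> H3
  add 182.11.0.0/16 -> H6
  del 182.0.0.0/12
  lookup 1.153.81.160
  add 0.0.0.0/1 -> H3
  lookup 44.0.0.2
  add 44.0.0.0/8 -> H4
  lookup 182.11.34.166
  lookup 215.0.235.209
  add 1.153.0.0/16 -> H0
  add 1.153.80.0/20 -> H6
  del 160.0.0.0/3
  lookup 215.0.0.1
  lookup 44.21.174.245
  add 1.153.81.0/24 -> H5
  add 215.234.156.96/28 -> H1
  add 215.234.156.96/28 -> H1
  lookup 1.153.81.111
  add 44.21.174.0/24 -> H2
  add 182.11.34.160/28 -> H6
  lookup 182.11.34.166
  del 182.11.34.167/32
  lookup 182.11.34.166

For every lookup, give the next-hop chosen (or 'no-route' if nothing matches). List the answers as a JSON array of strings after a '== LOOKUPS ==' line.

Apply in order:
  + 44.0.0.0/8 (H1) depth=8
  del 44.0.0.0/8 (clear depth 8)
  + 0.0.0.0/0 (H0) depth=0
  + 215.0.0.0/8 (H6) depth=8
  + 44.0.0.0/8 (H0) depth=8
  + 44.21.174.245/32 (H5) depth=32
  Q 215.0.44.196: descend 11010111 ; hops seen [H0,H6] ; pick H6
  + 182.11.34.167/32 (H6) depth=32
  Q 44.21.174.245: descend 00101100000101011010111011110101 ; hops seen [H0,H0,H5] ; pick H5
  + 160.0.0.0/3 (H1) depth=3
  + 1.153.81.160/28 (H6) depth=28
  + 182.11.34.166/31 (H2) depth=31
  + 182.0.0.0/12 (H3) depth=12
  + 182.11.0.0/16 (H6) depth=16
  del 182.0.0.0/12 (clear depth 12)
  Q 1.153.81.160: descend 0000000110011001010100011010 ; hops seen [H0,H6] ; pick H6
  + 0.0.0.0/1 (H3) depth=1
  Q 44.0.0.2: descend 00101100000 ; hops seen [H0,H3,H0] ; pick H0
  + 44.0.0.0/8 (H4) depth=8
  Q 182.11.34.166: descend 1011011000001011001000101010011 ; hops seen [H0,H1,H6,H2] ; pick H2
  Q 215.0.235.209: descend 11010111 ; hops seen [H0,H6] ; pick H6
  + 1.153.0.0/16 (H0) depth=16
  + 1.153.80.0/20 (H6) depth=20
  del 160.0.0.0/3 (clear depth 3)
  Q 215.0.0.1: descend 11010111 ; hops seen [H0,H6] ; pick H6
  Q 44.21.174.245: descend 00101100000101011010111011110101 ; hops seen [H0,H3,H4,H5] ; pick H5
  + 1.153.81.0/24 (H5) depth=24
  + 215.234.156.96/28 (H1) depth=28
  + 215.234.156.96/28 (H1) depth=28
  Q 1.153.81.111: descend 000000011001100101010001 ; hops seen [H0,H3,H0,H6,H5] ; pick H5
  + 44.21.174.0/24 (H2) depth=24
  + 182.11.34.160/28 (H6) depth=28
  Q 182.11.34.166: descend 1011011000001011001000101010011 ; hops seen [H0,H6,H6,H2] ; pick H2
  del 182.11.34.167/32 (clear depth 32)
  Q 182.11.34.166: descend 1011011000001011001000101010011 ; hops seen [H0,H6,H6,H2] ; pick H2

== LOOKUPS ==
["H6","H5","H6","H0","H2","H6","H6","H5","H5","H2","H2"]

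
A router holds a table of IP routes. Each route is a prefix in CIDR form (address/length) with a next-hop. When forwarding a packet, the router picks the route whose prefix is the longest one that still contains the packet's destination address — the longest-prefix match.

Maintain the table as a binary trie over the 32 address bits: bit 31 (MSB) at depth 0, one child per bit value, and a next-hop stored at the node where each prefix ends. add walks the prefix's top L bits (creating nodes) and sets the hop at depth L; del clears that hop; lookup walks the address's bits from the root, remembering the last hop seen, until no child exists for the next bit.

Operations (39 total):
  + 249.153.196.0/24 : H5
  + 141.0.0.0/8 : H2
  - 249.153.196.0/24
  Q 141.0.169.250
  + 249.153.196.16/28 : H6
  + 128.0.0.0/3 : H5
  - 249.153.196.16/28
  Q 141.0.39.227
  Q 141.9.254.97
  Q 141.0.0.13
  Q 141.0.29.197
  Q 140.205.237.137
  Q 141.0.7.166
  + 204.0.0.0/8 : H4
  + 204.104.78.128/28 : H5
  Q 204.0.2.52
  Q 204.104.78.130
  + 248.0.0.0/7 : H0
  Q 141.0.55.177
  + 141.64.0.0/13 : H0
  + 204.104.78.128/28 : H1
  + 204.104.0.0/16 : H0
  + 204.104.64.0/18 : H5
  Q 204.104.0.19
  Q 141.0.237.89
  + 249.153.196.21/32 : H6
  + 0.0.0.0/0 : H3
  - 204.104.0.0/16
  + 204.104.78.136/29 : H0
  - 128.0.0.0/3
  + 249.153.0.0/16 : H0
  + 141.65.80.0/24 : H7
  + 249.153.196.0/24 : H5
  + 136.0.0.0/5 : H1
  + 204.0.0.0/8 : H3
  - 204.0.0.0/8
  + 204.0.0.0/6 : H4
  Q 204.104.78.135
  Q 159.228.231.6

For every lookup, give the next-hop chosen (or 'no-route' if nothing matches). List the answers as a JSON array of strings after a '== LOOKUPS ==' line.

Process each operation:
  add 249.153.196.0/24 -> H5 at depth 24
  add 141.0.0.0/8 -> H2 at depth 8
  - 249.153.196.0/24 clear@24
  ? 141.0.169.250  path d0:-→d1:-→d2:-→d3:-→d4:-→d5:-→d6:-→d7:-→d8:H2  best=H2
  add 249.153.196.16/28 -> H6 at depth 28
  add 128.0.0.0/3 -> H5 at depth 3
  - 249.153.196.16/28 clear@28
  ? 141.0.39.227  path d0:-→d1:-→d2:-→d3:H5→d4:-→d5:-→d6:-→d7:-→d8:H2  best=H2
  ? 141.9.254.97  path d0:-→d1:-→d2:-→d3:H5→d4:-→d5:-→d6:-→d7:-→d8:H2  best=H2
  ? 141.0.0.13  path d0:-→d1:-→d2:-→d3:H5→d4:-→d5:-→d6:-→d7:-→d8:H2  best=H2
  ? 141.0.29.197  path d0:-→d1:-→d2:-→d3:H5→d4:-→d5:-→d6:-→d7:-→d8:H2  best=H2
  ? 140.205.237.137  path d0:-→d1:-→d2:-→d3:H5→d4:-→d5:-→d6:-→d7:-  best=H5
  ? 141.0.7.166  path d0:-→d1:-→d2:-→d3:H5→d4:-→d5:-→d6:-→d7:-→d8:H2  best=H2
  add 204.0.0.0/8 -> H4 at depth 8
  add 204.104.78.128/28 -> H5 at depth 28
  ? 204.0.2.52  path d0:-→d1:-→d2:-→d3:-→d4:-→d5:-→d6:-→d7:-→d8:H4→d9:-  best=H4
  ? 204.104.78.130  path d0:-→d1:-→d2:-→d3:-→d4:-→d5:-→d6:-→d7:-→d8:H4→d9:-→d10:-→d11:-→d12:-→d13:-→d14:-→d15:-→d16:-→d17:-→d18:-→d19:-→d20:-→d21:-→d22:-→d23:-→d24:-→d25:-→d26:-→d27:-→d28:H5  best=H5
  add 248.0.0.0/7 -> H0 at depth 7
  ? 141.0.55.177  path d0:-→d1:-→d2:-→d3:H5→d4:-→d5:-→d6:-→d7:-→d8:H2  best=H2
  add 141.64.0.0/13 -> H0 at depth 13
  add 204.104.78.128/28 -> H1 at depth 28
  add 204.104.0.0/16 -> H0 at depth 16
  add 204.104.64.0/18 -> H5 at depth 18
  ? 204.104.0.19  path d0:-→d1:-→d2:-→d3:-→d4:-→d5:-→d6:-→d7:-→d8:H4→d9:-→d10:-→d11:-→d12:-→d13:-→d14:-→d15:-→d16:H0→d17:-  best=H0
  ? 141.0.237.89  path d0:-→d1:-→d2:-→d3:H5→d4:-→d5:-→d6:-→d7:-→d8:H2→d9:-  best=H2
  add 249.153.196.21/32 -> H6 at depth 32
  add 0.0.0.0/0 -> H3 at depth 0
  - 204.104.0.0/16 clear@16
  add 204.104.78.136/29 -> H0 at depth 29
  - 128.0.0.0/3 clear@3
  add 249.153.0.0/16 -> H0 at depth 16
  add 141.65.80.0/24 -> H7 at depth 24
  add 249.153.196.0/24 -> H5 at depth 24
  add 136.0.0.0/5 -> H1 at depth 5
  add 204.0.0.0/8 -> H3 at depth 8
  - 204.0.0.0/8 clear@8
  add 204.0.0.0/6 -> H4 at depth 6
  ? 204.104.78.135  path d0:H3→d1:-→d2:-→d3:-→d4:-→d5:-→d6:H4→d7:-→d8:-→d9:-→d10:-→d11:-→d12:-→d13:-→d14:-→d15:-→d16:-→d17:-→d18:H5→d19:-→d20:-→d21:-→d22:-→d23:-→d24:-→d25:-→d26:-→d27:-→d28:H1  best=H1
  ? 159.228.231.6  path d0:H3→d1:-→d2:-→d3:-  best=H3

== LOOKUPS ==
["H2","H2","H2","H2","H2","H5","H2","H4","H5","H2","H0","H2","H1","H3"]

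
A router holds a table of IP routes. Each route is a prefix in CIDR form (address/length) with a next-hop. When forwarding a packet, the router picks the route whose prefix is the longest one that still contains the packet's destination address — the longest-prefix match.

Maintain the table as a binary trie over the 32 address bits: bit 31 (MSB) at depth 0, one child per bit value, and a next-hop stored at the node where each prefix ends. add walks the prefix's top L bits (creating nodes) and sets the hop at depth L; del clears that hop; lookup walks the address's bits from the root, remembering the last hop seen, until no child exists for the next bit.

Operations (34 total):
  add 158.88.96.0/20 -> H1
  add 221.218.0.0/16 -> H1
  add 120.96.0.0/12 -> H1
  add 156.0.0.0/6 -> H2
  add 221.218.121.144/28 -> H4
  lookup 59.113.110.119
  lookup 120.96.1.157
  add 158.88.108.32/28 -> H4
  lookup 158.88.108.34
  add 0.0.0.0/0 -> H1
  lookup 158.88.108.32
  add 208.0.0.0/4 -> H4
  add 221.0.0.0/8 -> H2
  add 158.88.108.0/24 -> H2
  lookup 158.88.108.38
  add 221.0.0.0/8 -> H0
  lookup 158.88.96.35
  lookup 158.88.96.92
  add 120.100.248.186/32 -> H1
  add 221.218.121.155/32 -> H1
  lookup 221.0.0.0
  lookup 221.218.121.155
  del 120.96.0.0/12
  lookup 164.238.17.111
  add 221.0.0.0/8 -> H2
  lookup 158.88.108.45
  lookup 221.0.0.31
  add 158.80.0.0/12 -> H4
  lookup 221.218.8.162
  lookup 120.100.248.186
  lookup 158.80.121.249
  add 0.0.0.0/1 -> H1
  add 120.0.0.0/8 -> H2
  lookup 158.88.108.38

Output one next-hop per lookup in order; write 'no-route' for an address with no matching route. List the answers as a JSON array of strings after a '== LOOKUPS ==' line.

Process each operation:
  + 158.88.96.0/20 (H1) depth=20
  + 221.218.0.0/16 (H1) depth=16
  + 120.96.0.0/12 (H1) depth=12
  + 156.0.0.0/6 (H2) depth=6
  + 221.218.121.144/28 (H4) depth=28
  Q 59.113.110.119: descend 0 ; hops seen [∅] ; pick no-route
  Q 120.96.1.157: descend 011110000110 ; hops seen [H1] ; pick H1
  + 158.88.108.32/28 (H4) depth=28
  Q 158.88.108.34: descend 1001111001011000011011000010 ; hops seen [H2,H1,H4] ; pick H4
  + 0.0.0.0/0 (H1) depth=0
  Q 158.88.108.32: descend 1001111001011000011011000010 ; hops seen [H1,H2,H1,H4] ; pick H4
  + 208.0.0.0/4 (H4) depth=4
  + 221.0.0.0/8 (H2) depth=8
  + 158.88.108.0/24 (H2) depth=24
  Q 158.88.108.38: descend 1001111001011000011011000010 ; hops seen [H1,H2,H1,H2,H4] ; pick H4
  + 221.0.0.0/8 (H0) depth=8
  Q 158.88.96.35: descend 10011110010110000110 ; hops seen [H1,H2,H1] ; pick H1
  Q 158.88.96.92: descend 10011110010110000110 ; hops seen [H1,H2,H1] ; pick H1
  + 120.100.248.186/32 (H1) depth=32
  + 221.218.121.155/32 (H1) depth=32
  Q 221.0.0.0: descend 11011101 ; hops seen [H1,H4,H0] ; pick H0
  Q 221.218.121.155: descend 11011101110110100111100110011011 ; hops seen [H1,H4,H0,H1,H4,H1] ; pick H1
  - 120.96.0.0/12 clear@12
  Q 164.238.17.111: descend 10 ; hops seen [H1] ; pick H1
  + 221.0.0.0/8 (H2) depth=8
  Q 158.88.108.45: descend 1001111001011000011011000010 ; hops seen [H1,H2,H1,H2,H4] ; pick H4
  Q 221.0.0.31: descend 11011101 ; hops seen [H1,H4,H2] ; pick H2
  + 158.80.0.0/12 (H4) depth=12
  Q 221.218.8.162: descend 11011101110110100 ; hops seen [H1,H4,H2,H1] ; pick H1
  Q 120.100.248.186: descend 01111000011001001111100010111010 ; hops seen [H1,H1] ; pick H1
  Q 158.80.121.249: descend 100111100101 ; hops seen [H1,H2,H4] ; pick H4
  + 0.0.0.0/1 (H1) depth=1
  + 120.0.0.0/8 (H2) depth=8
  Q 158.88.108.38: descend 1001111001011000011011000010 ; hops seen [H1,H2,H4,H1,H2,H4] ; pick H4

== LOOKUPS ==
["no-route","H1","H4","H4","H4","H1","H1","H0","H1","H1","H4","H2","H1","H1","H4","H4"]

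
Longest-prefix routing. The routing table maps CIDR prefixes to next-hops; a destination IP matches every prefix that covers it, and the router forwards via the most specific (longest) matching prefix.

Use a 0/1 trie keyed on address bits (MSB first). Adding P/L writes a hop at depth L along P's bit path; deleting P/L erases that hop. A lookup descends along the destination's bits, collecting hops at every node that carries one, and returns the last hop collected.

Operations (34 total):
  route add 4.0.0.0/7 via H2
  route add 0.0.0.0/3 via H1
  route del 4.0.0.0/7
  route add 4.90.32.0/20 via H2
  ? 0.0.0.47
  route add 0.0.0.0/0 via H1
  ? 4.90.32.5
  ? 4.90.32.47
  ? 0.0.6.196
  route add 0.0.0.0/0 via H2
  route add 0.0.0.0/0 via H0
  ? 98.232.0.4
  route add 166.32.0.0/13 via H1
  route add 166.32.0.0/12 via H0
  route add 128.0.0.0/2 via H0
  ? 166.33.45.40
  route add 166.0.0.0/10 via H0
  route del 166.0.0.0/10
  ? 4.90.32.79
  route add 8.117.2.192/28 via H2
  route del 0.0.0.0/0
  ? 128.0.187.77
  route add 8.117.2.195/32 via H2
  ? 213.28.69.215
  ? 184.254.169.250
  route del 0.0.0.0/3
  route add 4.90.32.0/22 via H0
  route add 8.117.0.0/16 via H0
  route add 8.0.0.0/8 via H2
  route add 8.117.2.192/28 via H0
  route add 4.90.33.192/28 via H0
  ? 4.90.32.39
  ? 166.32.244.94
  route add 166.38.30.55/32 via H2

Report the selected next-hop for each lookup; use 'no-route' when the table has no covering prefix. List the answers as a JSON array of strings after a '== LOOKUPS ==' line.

Process each operation:
  + 4.0.0.0/7 (H2) depth=7
  + 0.0.0.0/3 (H1) depth=3
  - 4.0.0.0/7 clear@7
  + 4.90.32.0/20 (H2) depth=20
  ? 0.0.0.47  path d0:-→d1:-→d2:-→d3:H1→d4:-→d5:-  best=H1
  + 0.0.0.0/0 (H1) depth=0
  ? 4.90.32.5  path d0:H1→d1:-→d2:-→d3:H1→d4:-→d5:-→d6:-→d7:-→d8:-→d9:-→d10:-→d11:-→d12:-→d13:-→d14:-→d15:-→d16:-→d17:-→d18:-→d19:-→d20:H2  best=H2
  ? 4.90.32.47  path d0:H1→d1:-→d2:-→d3:H1→d4:-→d5:-→d6:-→d7:-→d8:-→d9:-→d10:-→d11:-→d12:-→d13:-→d14:-→d15:-→d16:-→d17:-→d18:-→d19:-→d20:H2  best=H2
  ? 0.0.6.196  path d0:H1→d1:-→d2:-→d3:H1→d4:-→d5:-  best=H1
  + 0.0.0.0/0 (H2) depth=0
  + 0.0.0.0/0 (H0) depth=0
  ? 98.232.0.4  path d0:H0→d1:-  best=H0
  + 166.32.0.0/13 (H1) depth=13
  + 166.32.0.0/12 (H0) depth=12
  + 128.0.0.0/2 (H0) depth=2
  ? 166.33.45.40  path d0:H0→d1:-→d2:H0→d3:-→d4:-→d5:-→d6:-→d7:-→d8:-→d9:-→d10:-→d11:-→d12:H0→d13:H1  best=H1
  + 166.0.0.0/10 (H0) depth=10
  - 166.0.0.0/10 clear@10
  ? 4.90.32.79  path d0:H0→d1:-→d2:-→d3:H1→d4:-→d5:-→d6:-→d7:-→d8:-→d9:-→d10:-→d11:-→d12:-→d13:-→d14:-→d15:-→d16:-→d17:-→d18:-→d19:-→d20:H2  best=H2
  + 8.117.2.192/28 (H2) depth=28
  - 0.0.0.0/0 clear@0
  ? 128.0.187.77  path d0:-→d1:-→d2:H0  best=H0
  + 8.117.2.195/32 (H2) depth=32
  ? 213.28.69.215  path d0:-→d1:-  best=no-route
  ? 184.254.169.250  path d0:-→d1:-→d2:H0→d3:-  best=H0
  - 0.0.0.0/3 clear@3
  + 4.90.32.0/22 (H0) depth=22
  + 8.117.0.0/16 (H0) depth=16
  + 8.0.0.0/8 (H2) depth=8
  + 8.117.2.192/28 (H0) depth=28
  + 4.90.33.192/28 (H0) depth=28
  ? 4.90.32.39  path d0:-→d1:-→d2:-→d3:-→d4:-→d5:-→d6:-→d7:-→d8:-→d9:-→d10:-→d11:-→d12:-→d13:-→d14:-→d15:-→d16:-→d17:-→d18:-→d19:-→d20:H2→d21:-→d22:H0→d23:-  best=H0
  ? 166.32.244.94  path d0:-→d1:-→d2:H0→d3:-→d4:-→d5:-→d6:-→d7:-→d8:-→d9:-→d10:-→d11:-→d12:H0→d13:H1  best=H1
  + 166.38.30.55/32 (H2) depth=32

== LOOKUPS ==
["H1","H2","H2","H1","H0","H1","H2","H0","no-route","H0","H0","H1"]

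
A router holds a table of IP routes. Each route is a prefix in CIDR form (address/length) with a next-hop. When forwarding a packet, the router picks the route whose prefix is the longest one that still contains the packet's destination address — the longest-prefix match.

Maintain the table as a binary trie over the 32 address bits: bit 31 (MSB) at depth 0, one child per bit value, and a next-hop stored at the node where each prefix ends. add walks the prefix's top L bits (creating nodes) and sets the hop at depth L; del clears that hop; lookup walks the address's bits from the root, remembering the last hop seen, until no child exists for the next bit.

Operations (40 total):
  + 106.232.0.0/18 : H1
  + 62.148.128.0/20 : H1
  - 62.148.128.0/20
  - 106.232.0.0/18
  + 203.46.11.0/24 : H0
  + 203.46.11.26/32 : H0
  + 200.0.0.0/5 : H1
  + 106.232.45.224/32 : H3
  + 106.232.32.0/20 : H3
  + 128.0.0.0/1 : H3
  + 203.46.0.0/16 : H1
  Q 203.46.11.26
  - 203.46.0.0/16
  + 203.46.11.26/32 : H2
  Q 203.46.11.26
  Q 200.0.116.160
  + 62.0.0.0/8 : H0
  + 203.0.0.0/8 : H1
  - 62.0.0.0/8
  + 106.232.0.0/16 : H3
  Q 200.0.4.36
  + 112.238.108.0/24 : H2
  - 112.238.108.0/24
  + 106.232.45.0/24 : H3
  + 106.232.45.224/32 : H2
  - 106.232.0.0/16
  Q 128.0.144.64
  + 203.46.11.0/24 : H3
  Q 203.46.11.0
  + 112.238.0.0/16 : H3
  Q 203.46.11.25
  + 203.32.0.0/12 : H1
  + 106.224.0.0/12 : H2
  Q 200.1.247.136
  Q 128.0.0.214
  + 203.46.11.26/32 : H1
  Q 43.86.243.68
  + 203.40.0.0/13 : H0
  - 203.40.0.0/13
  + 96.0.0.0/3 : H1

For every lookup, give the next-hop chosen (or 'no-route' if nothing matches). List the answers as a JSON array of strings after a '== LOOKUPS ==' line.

Trace:
  add 106.232.0.0/18 -> H1 at depth 18
  add 62.148.128.0/20 -> H1 at depth 20
  del 62.148.128.0/20 (clear depth 20)
  del 106.232.0.0/18 (clear depth 18)
  add 203.46.11.0/24 -> H0 at depth 24
  add 203.46.11.26/32 -> H0 at depth 32
  add 200.0.0.0/5 -> H1 at depth 5
  add 106.232.45.224/32 -> H3 at depth 32
  add 106.232.32.0/20 -> H3 at depth 20
  add 128.0.0.0/1 -> H3 at depth 1
  add 203.46.0.0/16 -> H1 at depth 16
  ? 203.46.11.26  path d0:-→d1:H3→d2:-→d3:-→d4:-→d5:H1→d6:-→d7:-→d8:-→d9:-→d10:-→d11:-→d12:-→d13:-→d14:-→d15:-→d16:H1→d17:-→d18:-→d19:-→d20:-→d21:-→d22:-→d23:-→d24:H0→d25:-→d26:-→d27:-→d28:-→d29:-→d30:-→d31:-→d32:H0  best=H0
  del 203.46.0.0/16 (clear depth 16)
  add 203.46.11.26/32 -> H2 at depth 32
  ? 203.46.11.26  path d0:-→d1:H3→d2:-→d3:-→d4:-→d5:H1→d6:-→d7:-→d8:-→d9:-→d10:-→d11:-→d12:-→d13:-→d14:-→d15:-→d16:-→d17:-→d18:-→d19:-→d20:-→d21:-→d22:-→d23:-→d24:H0→d25:-→d26:-→d27:-→d28:-→d29:-→d30:-→d31:-→d32:H2  best=H2
  ? 200.0.116.160  path d0:-→d1:H3→d2:-→d3:-→d4:-→d5:H1→d6:-  best=H1
  add 62.0.0.0/8 -> H0 at depth 8
  add 203.0.0.0/8 -> H1 at depth 8
  del 62.0.0.0/8 (clear depth 8)
  add 106.232.0.0/16 -> H3 at depth 16
  ? 200.0.4.36  path d0:-→d1:H3→d2:-→d3:-→d4:-→d5:H1→d6:-  best=H1
  add 112.238.108.0/24 -> H2 at depth 24
  del 112.238.108.0/24 (clear depth 24)
  add 106.232.45.0/24 -> H3 at depth 24
  add 106.232.45.224/32 -> H2 at depth 32
  del 106.232.0.0/16 (clear depth 16)
  ? 128.0.144.64  path d0:-→d1:H3  best=H3
  add 203.46.11.0/24 -> H3 at depth 24
  ? 203.46.11.0  path d0:-→d1:H3→d2:-→d3:-→d4:-→d5:H1→d6:-→d7:-→d8:H1→d9:-→d10:-→d11:-→d12:-→d13:-→d14:-→d15:-→d16:-→d17:-→d18:-→d19:-→d20:-→d21:-→d22:-→d23:-→d24:H3→d25:-→d26:-→d27:-  best=H3
  add 112.238.0.0/16 -> H3 at depth 16
  ? 203.46.11.25  path d0:-→d1:H3→d2:-→d3:-→d4:-→d5:H1→d6:-→d7:-→d8:H1→d9:-→d10:-→d11:-→d12:-→d13:-→d14:-→d15:-→d16:-→d17:-→d18:-→d19:-→d20:-→d21:-→d22:-→d23:-→d24:H3→d25:-→d26:-→d27:-→d28:-→d29:-→d30:-  best=H3
  add 203.32.0.0/12 -> H1 at depth 12
  add 106.224.0.0/12 -> H2 at depth 12
  ? 200.1.247.136  path d0:-→d1:H3→d2:-→d3:-→d4:-→d5:H1→d6:-  best=H1
  ? 128.0.0.214  path d0:-→d1:H3  best=H3
  add 203.46.11.26/32 -> H1 at depth 32
  ? 43.86.243.68  path d0:-→d1:-→d2:-→d3:-  best=no-route
  add 203.40.0.0/13 -> H0 at depth 13
  del 203.40.0.0/13 (clear depth 13)
  add 96.0.0.0/3 -> H1 at depth 3

== LOOKUPS ==
["H0","H2","H1","H1","H3","H3","H3","H1","H3","no-route"]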